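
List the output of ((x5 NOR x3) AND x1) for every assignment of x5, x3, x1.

x5 | x3 | x1 | Output
---------------------
0 | 0 | 0 | 0
0 | 0 | 1 | 1
0 | 1 | 0 | 0
0 | 1 | 1 | 0
1 | 0 | 0 | 0
1 | 0 | 1 | 0
1 | 1 | 0 | 0
1 | 1 | 1 | 0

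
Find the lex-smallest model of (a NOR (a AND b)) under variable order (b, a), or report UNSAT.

b=0, a=0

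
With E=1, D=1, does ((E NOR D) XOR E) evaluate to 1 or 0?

Substituting: ((1 NOR 1) XOR 1)
= 1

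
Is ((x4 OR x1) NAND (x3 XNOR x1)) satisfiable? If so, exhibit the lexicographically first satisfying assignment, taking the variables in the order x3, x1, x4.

x3=0, x1=0, x4=0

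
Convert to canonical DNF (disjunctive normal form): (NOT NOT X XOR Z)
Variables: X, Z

(NOT X AND Z) OR (X AND NOT Z)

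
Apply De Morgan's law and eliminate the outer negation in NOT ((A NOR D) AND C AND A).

NOT (A NOR D) OR NOT C OR NOT A
De Morgan's: NOT(AND of terms) = OR of negations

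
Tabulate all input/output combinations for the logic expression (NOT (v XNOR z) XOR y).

v | z | y | Output
------------------
0 | 0 | 0 | 0
0 | 0 | 1 | 1
0 | 1 | 0 | 1
0 | 1 | 1 | 0
1 | 0 | 0 | 1
1 | 0 | 1 | 0
1 | 1 | 0 | 0
1 | 1 | 1 | 1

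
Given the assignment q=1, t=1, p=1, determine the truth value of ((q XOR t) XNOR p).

Substituting: ((1 XOR 1) XNOR 1)
= 0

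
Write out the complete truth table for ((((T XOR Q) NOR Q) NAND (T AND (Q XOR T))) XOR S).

T | Q | S | Output
------------------
0 | 0 | 0 | 1
0 | 0 | 1 | 0
0 | 1 | 0 | 1
0 | 1 | 1 | 0
1 | 0 | 0 | 1
1 | 0 | 1 | 0
1 | 1 | 0 | 1
1 | 1 | 1 | 0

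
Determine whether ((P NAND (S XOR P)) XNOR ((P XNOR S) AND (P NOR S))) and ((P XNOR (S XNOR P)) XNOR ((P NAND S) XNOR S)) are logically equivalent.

No. Counterexample: with S=1, P=0, Expression 1 = 0 but Expression 2 = 1.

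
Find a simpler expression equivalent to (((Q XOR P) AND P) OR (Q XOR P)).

By absorption (E OR (E AND v) = E):
= (Q XOR P)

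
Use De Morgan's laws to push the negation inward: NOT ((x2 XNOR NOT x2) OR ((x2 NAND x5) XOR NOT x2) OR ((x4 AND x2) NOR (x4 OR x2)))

NOT (x2 XNOR NOT x2) AND NOT ((x2 NAND x5) XOR NOT x2) AND NOT ((x4 AND x2) NOR (x4 OR x2))
De Morgan's: NOT(OR of terms) = AND of negations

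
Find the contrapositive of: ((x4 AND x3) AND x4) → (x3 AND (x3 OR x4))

Contrapositive: NOT (x3 AND (x3 OR x4)) → NOT ((x4 AND x3) AND x4)
Note: A statement and its contrapositive are logically equivalent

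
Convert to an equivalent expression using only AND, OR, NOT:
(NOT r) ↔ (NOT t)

((NOT r) AND (NOT t)) OR (r AND t)
(Biconditional = both true or both false)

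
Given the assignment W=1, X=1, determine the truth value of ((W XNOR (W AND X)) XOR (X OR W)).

Substituting: ((1 XNOR (1 AND 1)) XOR (1 OR 1))
= 0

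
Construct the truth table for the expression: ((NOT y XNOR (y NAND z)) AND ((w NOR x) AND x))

x | y | w | z | Output
----------------------
0 | 0 | 0 | 0 | 0
0 | 0 | 0 | 1 | 0
0 | 0 | 1 | 0 | 0
0 | 0 | 1 | 1 | 0
0 | 1 | 0 | 0 | 0
0 | 1 | 0 | 1 | 0
0 | 1 | 1 | 0 | 0
0 | 1 | 1 | 1 | 0
1 | 0 | 0 | 0 | 0
1 | 0 | 0 | 1 | 0
1 | 0 | 1 | 0 | 0
1 | 0 | 1 | 1 | 0
1 | 1 | 0 | 0 | 0
1 | 1 | 0 | 1 | 0
1 | 1 | 1 | 0 | 0
1 | 1 | 1 | 1 | 0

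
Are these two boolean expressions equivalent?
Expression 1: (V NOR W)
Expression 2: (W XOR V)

No. Counterexample: with V=0, W=0, Expression 1 = 1 but Expression 2 = 0.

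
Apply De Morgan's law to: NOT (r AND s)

NOT r OR NOT s
De Morgan's: NOT(AND of terms) = OR of negations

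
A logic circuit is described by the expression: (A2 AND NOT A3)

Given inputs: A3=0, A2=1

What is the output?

Substituting: (1 AND NOT 0)
= 1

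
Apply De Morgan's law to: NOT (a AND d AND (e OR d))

NOT a OR NOT d OR NOT (e OR d)
De Morgan's: NOT(AND of terms) = OR of negations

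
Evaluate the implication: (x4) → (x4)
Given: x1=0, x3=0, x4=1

Antecedent (x4) = 1; consequent (x4) = 1.
1 → 1 = 1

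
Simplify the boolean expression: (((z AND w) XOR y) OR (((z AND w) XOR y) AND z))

By absorption (E OR (E AND v) = E):
= ((z AND w) XOR y)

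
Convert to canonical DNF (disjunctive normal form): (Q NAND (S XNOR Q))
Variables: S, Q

(NOT S AND NOT Q) OR (NOT S AND Q) OR (S AND NOT Q)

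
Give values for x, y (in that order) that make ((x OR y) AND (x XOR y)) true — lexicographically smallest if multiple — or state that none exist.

x=0, y=1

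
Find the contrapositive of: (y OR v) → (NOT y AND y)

Contrapositive: NOT (NOT y AND y) → NOT (y OR v)
Note: A statement and its contrapositive are logically equivalent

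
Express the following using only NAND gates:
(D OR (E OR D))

((D NAND D) NAND (((E NAND E) NAND (D NAND D)) NAND ((E NAND E) NAND (D NAND D))))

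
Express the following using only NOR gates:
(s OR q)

((s NOR q) NOR (s NOR q))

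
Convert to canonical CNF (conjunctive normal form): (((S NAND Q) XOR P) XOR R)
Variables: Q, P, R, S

(Q OR P OR NOT R OR S) AND (Q OR P OR NOT R OR NOT S) AND (Q OR NOT P OR R OR S) AND (Q OR NOT P OR R OR NOT S) AND (NOT Q OR P OR R OR NOT S) AND (NOT Q OR P OR NOT R OR S) AND (NOT Q OR NOT P OR R OR S) AND (NOT Q OR NOT P OR NOT R OR NOT S)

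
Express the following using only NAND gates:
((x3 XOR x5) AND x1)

((((x3 NAND (x3 NAND x5)) NAND (x5 NAND (x3 NAND x5))) NAND x1) NAND (((x3 NAND (x3 NAND x5)) NAND (x5 NAND (x3 NAND x5))) NAND x1))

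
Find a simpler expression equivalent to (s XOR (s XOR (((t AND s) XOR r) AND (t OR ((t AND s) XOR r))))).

By XOR self-cancellation ((E XOR v) XOR v = E) then absorption (E AND (E OR v) = E):
= ((t AND s) XOR r)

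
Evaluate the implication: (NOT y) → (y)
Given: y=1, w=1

Antecedent (NOT y) = 0; consequent (y) = 1.
0 → 1 = 1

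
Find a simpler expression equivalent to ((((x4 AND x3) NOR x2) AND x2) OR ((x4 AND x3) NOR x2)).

By absorption (E OR (E AND v) = E):
= ((x4 AND x3) NOR x2)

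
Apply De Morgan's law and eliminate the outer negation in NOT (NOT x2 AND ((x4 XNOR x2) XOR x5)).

x2 OR NOT ((x4 XNOR x2) XOR x5)
De Morgan's: NOT(AND of terms) = OR of negations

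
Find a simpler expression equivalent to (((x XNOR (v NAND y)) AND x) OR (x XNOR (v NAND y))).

By absorption (E OR (E AND v) = E):
= (x XNOR (v NAND y))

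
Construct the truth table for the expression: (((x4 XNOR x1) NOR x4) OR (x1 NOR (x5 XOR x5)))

x4 | x1 | x5 | Output
---------------------
0 | 0 | 0 | 1
0 | 0 | 1 | 1
0 | 1 | 0 | 1
0 | 1 | 1 | 1
1 | 0 | 0 | 1
1 | 0 | 1 | 1
1 | 1 | 0 | 0
1 | 1 | 1 | 0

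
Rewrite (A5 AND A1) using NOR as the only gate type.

((A5 NOR A5) NOR (A1 NOR A1))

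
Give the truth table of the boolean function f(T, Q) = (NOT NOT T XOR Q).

T | Q | Output
--------------
0 | 0 | 0
0 | 1 | 1
1 | 0 | 1
1 | 1 | 0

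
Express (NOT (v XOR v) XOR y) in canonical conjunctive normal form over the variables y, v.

(NOT y OR v) AND (NOT y OR NOT v)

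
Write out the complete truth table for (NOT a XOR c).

c | a | Output
--------------
0 | 0 | 1
0 | 1 | 0
1 | 0 | 0
1 | 1 | 1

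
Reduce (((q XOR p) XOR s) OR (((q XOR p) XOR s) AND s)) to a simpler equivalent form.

By absorption (E OR (E AND v) = E):
= ((q XOR p) XOR s)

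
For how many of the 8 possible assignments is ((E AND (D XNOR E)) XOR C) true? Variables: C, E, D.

Satisfying assignments: (0,1,1), (1,0,0), (1,0,1), (1,1,0)
Count: 4 out of 8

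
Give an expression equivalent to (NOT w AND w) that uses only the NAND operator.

(((w NAND w) NAND w) NAND ((w NAND w) NAND w))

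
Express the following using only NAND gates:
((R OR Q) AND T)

((((R NAND R) NAND (Q NAND Q)) NAND T) NAND (((R NAND R) NAND (Q NAND Q)) NAND T))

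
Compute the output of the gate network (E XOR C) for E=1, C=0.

Substituting: (1 XOR 0)
= 1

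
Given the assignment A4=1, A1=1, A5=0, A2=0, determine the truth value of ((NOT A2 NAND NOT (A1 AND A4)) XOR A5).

Substituting: ((NOT 0 NAND NOT (1 AND 1)) XOR 0)
= 1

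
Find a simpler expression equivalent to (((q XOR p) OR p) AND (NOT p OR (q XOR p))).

By distribution ((E OR v) AND (E OR NOT v) = E):
= (q XOR p)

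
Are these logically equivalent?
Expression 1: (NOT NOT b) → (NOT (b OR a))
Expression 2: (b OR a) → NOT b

Yes, Contrapositive is always equivalent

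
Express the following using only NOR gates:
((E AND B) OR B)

((((E NOR E) NOR (B NOR B)) NOR B) NOR (((E NOR E) NOR (B NOR B)) NOR B))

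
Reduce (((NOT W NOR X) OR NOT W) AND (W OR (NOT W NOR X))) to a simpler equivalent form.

By distribution ((E OR v) AND (E OR NOT v) = E):
= (NOT W NOR X)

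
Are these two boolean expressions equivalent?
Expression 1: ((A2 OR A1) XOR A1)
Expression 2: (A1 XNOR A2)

No. Counterexample: with A1=0, A2=0, Expression 1 = 0 but Expression 2 = 1.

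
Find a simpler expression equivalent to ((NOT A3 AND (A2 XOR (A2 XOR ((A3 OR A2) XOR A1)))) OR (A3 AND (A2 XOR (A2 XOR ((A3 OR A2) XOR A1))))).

By distribution ((E AND v) OR (E AND NOT v) = E) then XOR self-cancellation ((E XOR v) XOR v = E):
= ((A3 OR A2) XOR A1)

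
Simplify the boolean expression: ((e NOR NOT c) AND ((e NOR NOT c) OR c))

By absorption (E AND (E OR v) = E):
= (e NOR NOT c)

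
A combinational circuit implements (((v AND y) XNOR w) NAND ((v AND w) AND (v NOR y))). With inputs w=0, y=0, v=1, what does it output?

Substituting: (((1 AND 0) XNOR 0) NAND ((1 AND 0) AND (1 NOR 0)))
= 1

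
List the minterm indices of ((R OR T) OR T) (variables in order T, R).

Σm(1, 2, 3) = (NOT T AND R) OR (T AND NOT R) OR (T AND R)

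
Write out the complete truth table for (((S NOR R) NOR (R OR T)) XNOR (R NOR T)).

R | S | T | Output
------------------
0 | 0 | 0 | 0
0 | 0 | 1 | 1
0 | 1 | 0 | 1
0 | 1 | 1 | 1
1 | 0 | 0 | 1
1 | 0 | 1 | 1
1 | 1 | 0 | 1
1 | 1 | 1 | 1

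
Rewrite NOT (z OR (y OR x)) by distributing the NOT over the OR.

NOT z AND NOT (y OR x)
De Morgan's: NOT(OR of terms) = AND of negations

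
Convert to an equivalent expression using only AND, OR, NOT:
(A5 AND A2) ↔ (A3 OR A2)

((A5 AND A2) AND (A3 OR A2)) OR (NOT (A5 AND A2) AND NOT (A3 OR A2))
(Biconditional = both true or both false)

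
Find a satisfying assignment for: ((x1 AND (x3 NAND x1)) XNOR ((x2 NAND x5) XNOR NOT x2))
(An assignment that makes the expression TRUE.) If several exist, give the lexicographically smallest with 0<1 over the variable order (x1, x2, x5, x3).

x1=0, x2=1, x5=0, x3=0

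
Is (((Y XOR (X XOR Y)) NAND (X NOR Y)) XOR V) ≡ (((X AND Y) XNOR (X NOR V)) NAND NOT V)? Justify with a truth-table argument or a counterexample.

No. Counterexample: with X=0, V=1, Y=0, Expression 1 = 0 but Expression 2 = 1.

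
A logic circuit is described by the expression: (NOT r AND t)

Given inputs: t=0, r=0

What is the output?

Substituting: (NOT 0 AND 0)
= 0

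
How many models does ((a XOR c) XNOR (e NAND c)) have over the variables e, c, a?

Satisfying assignments: (0,0,1), (0,1,0), (1,0,1), (1,1,1)
Count: 4 out of 8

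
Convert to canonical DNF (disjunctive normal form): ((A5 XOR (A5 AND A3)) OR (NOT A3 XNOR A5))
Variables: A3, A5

(NOT A3 AND A5) OR (A3 AND NOT A5)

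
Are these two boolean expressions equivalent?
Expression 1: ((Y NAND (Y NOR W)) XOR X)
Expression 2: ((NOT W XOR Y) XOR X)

No. Counterexample: with Y=0, X=0, W=1, Expression 1 = 1 but Expression 2 = 0.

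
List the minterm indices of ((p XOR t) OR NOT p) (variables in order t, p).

Σm(0, 1, 2) = (NOT t AND NOT p) OR (NOT t AND p) OR (t AND NOT p)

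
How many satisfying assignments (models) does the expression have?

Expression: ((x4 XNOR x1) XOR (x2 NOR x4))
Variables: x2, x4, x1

Satisfying assignments: (0,0,1), (0,1,1), (1,0,0), (1,1,1)
Count: 4 out of 8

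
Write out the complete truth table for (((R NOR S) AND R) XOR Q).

R | S | Q | Output
------------------
0 | 0 | 0 | 0
0 | 0 | 1 | 1
0 | 1 | 0 | 0
0 | 1 | 1 | 1
1 | 0 | 0 | 0
1 | 0 | 1 | 1
1 | 1 | 0 | 0
1 | 1 | 1 | 1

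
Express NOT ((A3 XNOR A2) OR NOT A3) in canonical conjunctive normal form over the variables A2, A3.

(A2 OR A3) AND (NOT A2 OR A3) AND (NOT A2 OR NOT A3)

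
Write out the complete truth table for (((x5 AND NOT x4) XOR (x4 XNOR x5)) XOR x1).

x4 | x1 | x5 | Output
---------------------
0 | 0 | 0 | 1
0 | 0 | 1 | 1
0 | 1 | 0 | 0
0 | 1 | 1 | 0
1 | 0 | 0 | 0
1 | 0 | 1 | 1
1 | 1 | 0 | 1
1 | 1 | 1 | 0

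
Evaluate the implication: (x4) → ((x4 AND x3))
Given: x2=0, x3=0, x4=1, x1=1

Antecedent (x4) = 1; consequent ((x4 AND x3)) = 0.
1 → 0 = 0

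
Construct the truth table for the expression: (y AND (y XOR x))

x | y | Output
--------------
0 | 0 | 0
0 | 1 | 1
1 | 0 | 0
1 | 1 | 0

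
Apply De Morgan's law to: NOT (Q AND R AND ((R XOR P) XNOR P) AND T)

NOT Q OR NOT R OR NOT ((R XOR P) XNOR P) OR NOT T
De Morgan's: NOT(AND of terms) = OR of negations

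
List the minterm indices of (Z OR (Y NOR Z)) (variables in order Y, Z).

Σm(0, 1, 3) = (NOT Y AND NOT Z) OR (NOT Y AND Z) OR (Y AND Z)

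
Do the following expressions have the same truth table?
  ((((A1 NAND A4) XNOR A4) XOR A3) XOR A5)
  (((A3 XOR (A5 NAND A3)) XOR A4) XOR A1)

No. Counterexample: with A3=0, A5=0, A4=0, A1=0, Expression 1 = 0 but Expression 2 = 1.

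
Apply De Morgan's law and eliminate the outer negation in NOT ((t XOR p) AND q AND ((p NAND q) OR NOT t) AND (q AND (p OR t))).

NOT (t XOR p) OR NOT q OR NOT ((p NAND q) OR NOT t) OR NOT (q AND (p OR t))
De Morgan's: NOT(AND of terms) = OR of negations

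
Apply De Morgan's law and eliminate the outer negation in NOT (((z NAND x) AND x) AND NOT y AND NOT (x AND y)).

NOT ((z NAND x) AND x) OR y OR (x AND y)
De Morgan's: NOT(AND of terms) = OR of negations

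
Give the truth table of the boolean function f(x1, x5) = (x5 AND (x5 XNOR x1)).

x1 | x5 | Output
----------------
0 | 0 | 0
0 | 1 | 0
1 | 0 | 0
1 | 1 | 1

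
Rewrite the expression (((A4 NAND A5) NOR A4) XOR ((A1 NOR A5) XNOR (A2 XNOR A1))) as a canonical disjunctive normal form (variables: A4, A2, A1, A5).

(NOT A4 AND NOT A2 AND NOT A1 AND NOT A5) OR (NOT A4 AND NOT A2 AND A1 AND NOT A5) OR (NOT A4 AND NOT A2 AND A1 AND A5) OR (NOT A4 AND A2 AND NOT A1 AND A5) OR (A4 AND NOT A2 AND NOT A1 AND NOT A5) OR (A4 AND NOT A2 AND A1 AND NOT A5) OR (A4 AND NOT A2 AND A1 AND A5) OR (A4 AND A2 AND NOT A1 AND A5)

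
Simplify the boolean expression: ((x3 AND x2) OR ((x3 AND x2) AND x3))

By absorption (E OR (E AND v) = E):
= (x3 AND x2)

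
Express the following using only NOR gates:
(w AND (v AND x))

((w NOR w) NOR (((v NOR v) NOR (x NOR x)) NOR ((v NOR v) NOR (x NOR x))))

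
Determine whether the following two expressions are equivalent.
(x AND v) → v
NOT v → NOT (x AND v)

Yes, Contrapositive is always equivalent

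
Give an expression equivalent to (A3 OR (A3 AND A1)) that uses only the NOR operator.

((A3 NOR ((A3 NOR A3) NOR (A1 NOR A1))) NOR (A3 NOR ((A3 NOR A3) NOR (A1 NOR A1))))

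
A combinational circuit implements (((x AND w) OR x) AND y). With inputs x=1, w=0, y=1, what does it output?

Substituting: (((1 AND 0) OR 1) AND 1)
= 1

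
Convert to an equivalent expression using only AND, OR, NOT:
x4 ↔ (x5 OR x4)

(x4 AND (x5 OR x4)) OR (NOT x4 AND NOT (x5 OR x4))
(Biconditional = both true or both false)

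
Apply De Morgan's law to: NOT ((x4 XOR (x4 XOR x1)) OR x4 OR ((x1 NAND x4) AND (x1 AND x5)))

NOT (x4 XOR (x4 XOR x1)) AND NOT x4 AND NOT ((x1 NAND x4) AND (x1 AND x5))
De Morgan's: NOT(OR of terms) = AND of negations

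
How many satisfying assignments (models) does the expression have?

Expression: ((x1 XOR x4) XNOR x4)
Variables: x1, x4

Satisfying assignments: (0,0), (0,1)
Count: 2 out of 4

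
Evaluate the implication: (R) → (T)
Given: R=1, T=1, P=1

Antecedent (R) = 1; consequent (T) = 1.
1 → 1 = 1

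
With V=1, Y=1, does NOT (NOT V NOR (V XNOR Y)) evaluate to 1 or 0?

Substituting: NOT (NOT 1 NOR (1 XNOR 1))
= 1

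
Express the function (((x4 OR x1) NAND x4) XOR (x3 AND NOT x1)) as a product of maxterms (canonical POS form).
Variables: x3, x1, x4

ΠM(1, 3, 4, 7) = (x3 OR x1 OR NOT x4) AND (x3 OR NOT x1 OR NOT x4) AND (NOT x3 OR x1 OR x4) AND (NOT x3 OR NOT x1 OR NOT x4)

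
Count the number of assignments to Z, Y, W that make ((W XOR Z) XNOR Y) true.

Satisfying assignments: (0,0,0), (0,1,1), (1,0,1), (1,1,0)
Count: 4 out of 8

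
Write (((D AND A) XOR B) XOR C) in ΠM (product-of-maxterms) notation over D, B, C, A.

ΠM(0, 1, 6, 7, 8, 11, 13, 14) = (D OR B OR C OR A) AND (D OR B OR C OR NOT A) AND (D OR NOT B OR NOT C OR A) AND (D OR NOT B OR NOT C OR NOT A) AND (NOT D OR B OR C OR A) AND (NOT D OR B OR NOT C OR NOT A) AND (NOT D OR NOT B OR C OR NOT A) AND (NOT D OR NOT B OR NOT C OR A)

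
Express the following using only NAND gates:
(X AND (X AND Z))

((X NAND ((X NAND Z) NAND (X NAND Z))) NAND (X NAND ((X NAND Z) NAND (X NAND Z))))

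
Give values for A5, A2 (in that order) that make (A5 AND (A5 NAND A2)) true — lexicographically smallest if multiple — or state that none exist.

A5=1, A2=0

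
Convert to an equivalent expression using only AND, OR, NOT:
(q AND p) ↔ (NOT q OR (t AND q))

((q AND p) AND (NOT q OR (t AND q))) OR (NOT (q AND p) AND NOT (NOT q OR (t AND q)))
(Biconditional = both true or both false)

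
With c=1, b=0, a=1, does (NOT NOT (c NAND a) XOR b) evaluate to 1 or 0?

Substituting: (NOT NOT (1 NAND 1) XOR 0)
= 0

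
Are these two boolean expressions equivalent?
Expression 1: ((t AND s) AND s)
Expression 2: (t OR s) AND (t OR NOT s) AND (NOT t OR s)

Yes, they are equivalent — the two output columns agree on all 4 assignments:
t | s | Expression 1 | Expression 2
-----------------------------------
0 | 0 | 0 | 0
0 | 1 | 0 | 0
1 | 0 | 0 | 0
1 | 1 | 1 | 1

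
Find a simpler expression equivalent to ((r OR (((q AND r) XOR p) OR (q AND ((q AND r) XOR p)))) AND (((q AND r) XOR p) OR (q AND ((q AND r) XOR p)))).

By absorption (E AND (E OR v) = E) then absorption (E OR (E AND v) = E):
= ((q AND r) XOR p)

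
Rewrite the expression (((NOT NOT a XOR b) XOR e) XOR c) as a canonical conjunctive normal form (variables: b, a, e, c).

(b OR a OR e OR c) AND (b OR a OR NOT e OR NOT c) AND (b OR NOT a OR e OR NOT c) AND (b OR NOT a OR NOT e OR c) AND (NOT b OR a OR e OR NOT c) AND (NOT b OR a OR NOT e OR c) AND (NOT b OR NOT a OR e OR c) AND (NOT b OR NOT a OR NOT e OR NOT c)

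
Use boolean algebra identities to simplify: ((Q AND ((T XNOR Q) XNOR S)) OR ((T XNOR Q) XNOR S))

By absorption (E OR (E AND v) = E):
= ((T XNOR Q) XNOR S)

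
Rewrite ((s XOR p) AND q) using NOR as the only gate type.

((((((s NOR p) NOR (s NOR p)) NOR ((s NOR p) NOR (s NOR p))) NOR ((((s NOR s) NOR (p NOR p)) NOR ((s NOR s) NOR (p NOR p))) NOR (((s NOR s) NOR (p NOR p)) NOR ((s NOR s) NOR (p NOR p))))) NOR ((((s NOR p) NOR (s NOR p)) NOR ((s NOR p) NOR (s NOR p))) NOR ((((s NOR s) NOR (p NOR p)) NOR ((s NOR s) NOR (p NOR p))) NOR (((s NOR s) NOR (p NOR p)) NOR ((s NOR s) NOR (p NOR p)))))) NOR (q NOR q))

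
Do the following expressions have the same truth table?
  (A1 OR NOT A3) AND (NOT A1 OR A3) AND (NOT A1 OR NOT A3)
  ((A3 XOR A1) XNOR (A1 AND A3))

Yes, they are equivalent — the two output columns agree on all 4 assignments:
A1 | A3 | Expression 1 | Expression 2
-------------------------------------
0 | 0 | 1 | 1
0 | 1 | 0 | 0
1 | 0 | 0 | 0
1 | 1 | 0 | 0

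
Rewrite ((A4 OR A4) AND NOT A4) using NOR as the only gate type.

((((A4 NOR A4) NOR (A4 NOR A4)) NOR ((A4 NOR A4) NOR (A4 NOR A4))) NOR ((A4 NOR A4) NOR (A4 NOR A4)))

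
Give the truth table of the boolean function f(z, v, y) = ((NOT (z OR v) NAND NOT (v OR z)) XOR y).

z | v | y | Output
------------------
0 | 0 | 0 | 0
0 | 0 | 1 | 1
0 | 1 | 0 | 1
0 | 1 | 1 | 0
1 | 0 | 0 | 1
1 | 0 | 1 | 0
1 | 1 | 0 | 1
1 | 1 | 1 | 0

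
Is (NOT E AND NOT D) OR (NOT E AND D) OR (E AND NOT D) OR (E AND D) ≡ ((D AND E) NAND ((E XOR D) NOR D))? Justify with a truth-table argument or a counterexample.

Yes, they are equivalent — the two output columns agree on all 4 assignments:
E | D | Expression 1 | Expression 2
-----------------------------------
0 | 0 | 1 | 1
0 | 1 | 1 | 1
1 | 0 | 1 | 1
1 | 1 | 1 | 1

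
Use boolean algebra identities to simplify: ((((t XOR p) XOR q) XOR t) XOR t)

By XOR self-cancellation ((E XOR v) XOR v = E):
= ((t XOR p) XOR q)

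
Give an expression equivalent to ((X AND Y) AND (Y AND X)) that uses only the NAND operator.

((((X NAND Y) NAND (X NAND Y)) NAND ((Y NAND X) NAND (Y NAND X))) NAND (((X NAND Y) NAND (X NAND Y)) NAND ((Y NAND X) NAND (Y NAND X))))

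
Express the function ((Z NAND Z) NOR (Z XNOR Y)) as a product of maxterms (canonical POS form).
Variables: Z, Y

ΠM(0, 1, 3) = (Z OR Y) AND (Z OR NOT Y) AND (NOT Z OR NOT Y)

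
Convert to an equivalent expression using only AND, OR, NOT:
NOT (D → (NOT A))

D AND A
(Negated implication: NOT(A → B) = A AND NOT B)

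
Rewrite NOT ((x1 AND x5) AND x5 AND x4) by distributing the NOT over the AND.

NOT (x1 AND x5) OR NOT x5 OR NOT x4
De Morgan's: NOT(AND of terms) = OR of negations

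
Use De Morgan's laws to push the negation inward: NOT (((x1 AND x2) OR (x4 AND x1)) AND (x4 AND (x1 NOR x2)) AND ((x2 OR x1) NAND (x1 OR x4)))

NOT ((x1 AND x2) OR (x4 AND x1)) OR NOT (x4 AND (x1 NOR x2)) OR NOT ((x2 OR x1) NAND (x1 OR x4))
De Morgan's: NOT(AND of terms) = OR of negations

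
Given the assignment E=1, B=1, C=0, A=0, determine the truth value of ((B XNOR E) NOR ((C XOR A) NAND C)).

Substituting: ((1 XNOR 1) NOR ((0 XOR 0) NAND 0))
= 0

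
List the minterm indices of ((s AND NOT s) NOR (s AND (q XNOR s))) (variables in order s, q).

Σm(0, 1, 2) = (NOT s AND NOT q) OR (NOT s AND q) OR (s AND NOT q)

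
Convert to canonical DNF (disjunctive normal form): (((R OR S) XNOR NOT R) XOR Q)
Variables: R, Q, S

(NOT R AND NOT Q AND S) OR (NOT R AND Q AND NOT S) OR (R AND Q AND NOT S) OR (R AND Q AND S)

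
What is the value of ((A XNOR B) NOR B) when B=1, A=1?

Substituting: ((1 XNOR 1) NOR 1)
= 0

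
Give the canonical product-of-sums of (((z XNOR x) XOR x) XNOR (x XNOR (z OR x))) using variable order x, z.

ΠM(3) = (NOT x OR NOT z)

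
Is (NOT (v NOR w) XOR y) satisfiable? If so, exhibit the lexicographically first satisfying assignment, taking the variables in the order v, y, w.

v=0, y=0, w=1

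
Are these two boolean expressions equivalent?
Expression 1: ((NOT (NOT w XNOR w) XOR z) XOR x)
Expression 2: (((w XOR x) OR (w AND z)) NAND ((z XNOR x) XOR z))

No. Counterexample: with z=0, w=0, x=1, Expression 1 = 0 but Expression 2 = 1.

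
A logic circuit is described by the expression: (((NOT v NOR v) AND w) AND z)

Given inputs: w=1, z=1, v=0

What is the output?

Substituting: (((NOT 0 NOR 0) AND 1) AND 1)
= 0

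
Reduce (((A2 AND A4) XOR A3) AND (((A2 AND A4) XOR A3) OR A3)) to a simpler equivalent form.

By absorption (E AND (E OR v) = E):
= ((A2 AND A4) XOR A3)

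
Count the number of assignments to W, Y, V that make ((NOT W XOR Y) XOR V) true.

Satisfying assignments: (0,0,0), (0,1,1), (1,0,1), (1,1,0)
Count: 4 out of 8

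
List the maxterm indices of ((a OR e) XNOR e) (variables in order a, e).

ΠM(2) = (NOT a OR e)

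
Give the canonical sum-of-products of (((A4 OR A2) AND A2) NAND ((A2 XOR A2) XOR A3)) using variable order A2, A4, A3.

Σm(0, 1, 2, 3, 4, 6) = (NOT A2 AND NOT A4 AND NOT A3) OR (NOT A2 AND NOT A4 AND A3) OR (NOT A2 AND A4 AND NOT A3) OR (NOT A2 AND A4 AND A3) OR (A2 AND NOT A4 AND NOT A3) OR (A2 AND A4 AND NOT A3)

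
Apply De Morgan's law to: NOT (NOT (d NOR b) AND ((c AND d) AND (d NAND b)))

(d NOR b) OR NOT ((c AND d) AND (d NAND b))
De Morgan's: NOT(AND of terms) = OR of negations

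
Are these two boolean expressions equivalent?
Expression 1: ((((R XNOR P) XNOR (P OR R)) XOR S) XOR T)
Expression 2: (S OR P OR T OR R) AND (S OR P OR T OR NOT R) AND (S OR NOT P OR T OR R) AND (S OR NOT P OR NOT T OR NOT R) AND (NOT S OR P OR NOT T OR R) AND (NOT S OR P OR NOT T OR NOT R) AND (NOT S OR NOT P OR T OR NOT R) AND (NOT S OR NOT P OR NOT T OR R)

Yes, they are equivalent — the two output columns agree on all 16 assignments:
S | P | T | R | Expression 1 | Expression 2
-------------------------------------------
0 | 0 | 0 | 0 | 0 | 0
0 | 0 | 0 | 1 | 0 | 0
0 | 0 | 1 | 0 | 1 | 1
0 | 0 | 1 | 1 | 1 | 1
0 | 1 | 0 | 0 | 0 | 0
0 | 1 | 0 | 1 | 1 | 1
0 | 1 | 1 | 0 | 1 | 1
0 | 1 | 1 | 1 | 0 | 0
1 | 0 | 0 | 0 | 1 | 1
1 | 0 | 0 | 1 | 1 | 1
1 | 0 | 1 | 0 | 0 | 0
1 | 0 | 1 | 1 | 0 | 0
1 | 1 | 0 | 0 | 1 | 1
1 | 1 | 0 | 1 | 0 | 0
1 | 1 | 1 | 0 | 0 | 0
1 | 1 | 1 | 1 | 1 | 1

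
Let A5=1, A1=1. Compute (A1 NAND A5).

Substituting: (1 NAND 1)
= 0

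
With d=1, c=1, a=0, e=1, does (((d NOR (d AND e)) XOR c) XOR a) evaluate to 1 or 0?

Substituting: (((1 NOR (1 AND 1)) XOR 1) XOR 0)
= 1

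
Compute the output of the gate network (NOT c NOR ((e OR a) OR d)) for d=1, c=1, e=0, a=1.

Substituting: (NOT 1 NOR ((0 OR 1) OR 1))
= 0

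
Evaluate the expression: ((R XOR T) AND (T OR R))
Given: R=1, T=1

Substituting: ((1 XOR 1) AND (1 OR 1))
= 0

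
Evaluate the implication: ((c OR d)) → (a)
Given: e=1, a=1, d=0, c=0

Antecedent ((c OR d)) = 0; consequent (a) = 1.
0 → 1 = 1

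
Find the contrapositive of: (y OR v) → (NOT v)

Contrapositive: v → NOT (y OR v)
Note: A statement and its contrapositive are logically equivalent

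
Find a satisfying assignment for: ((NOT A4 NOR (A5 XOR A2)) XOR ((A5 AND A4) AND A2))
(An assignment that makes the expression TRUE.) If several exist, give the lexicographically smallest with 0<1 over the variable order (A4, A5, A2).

A4=1, A5=0, A2=0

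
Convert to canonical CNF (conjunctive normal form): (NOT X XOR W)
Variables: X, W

(X OR NOT W) AND (NOT X OR W)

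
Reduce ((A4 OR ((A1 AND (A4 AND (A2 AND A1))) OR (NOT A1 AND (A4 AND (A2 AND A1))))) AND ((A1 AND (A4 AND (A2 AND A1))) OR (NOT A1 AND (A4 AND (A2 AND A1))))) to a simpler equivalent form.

By absorption (E AND (E OR v) = E) then distribution ((E AND v) OR (E AND NOT v) = E):
= (A4 AND (A2 AND A1))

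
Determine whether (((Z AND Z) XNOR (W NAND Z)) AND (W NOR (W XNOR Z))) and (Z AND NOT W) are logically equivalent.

Yes, they are equivalent — the two output columns agree on all 4 assignments:
Z | W | Expression 1 | Expression 2
-----------------------------------
0 | 0 | 0 | 0
0 | 1 | 0 | 0
1 | 0 | 1 | 1
1 | 1 | 0 | 0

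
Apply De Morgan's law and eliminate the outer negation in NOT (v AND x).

NOT v OR NOT x
De Morgan's: NOT(AND of terms) = OR of negations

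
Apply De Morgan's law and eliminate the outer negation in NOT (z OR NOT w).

NOT z AND w
De Morgan's: NOT(OR of terms) = AND of negations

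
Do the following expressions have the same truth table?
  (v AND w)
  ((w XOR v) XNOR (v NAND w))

No. Counterexample: with w=0, v=1, Expression 1 = 0 but Expression 2 = 1.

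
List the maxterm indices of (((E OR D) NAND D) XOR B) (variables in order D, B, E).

ΠM(2, 3, 4, 5) = (D OR NOT B OR E) AND (D OR NOT B OR NOT E) AND (NOT D OR B OR E) AND (NOT D OR B OR NOT E)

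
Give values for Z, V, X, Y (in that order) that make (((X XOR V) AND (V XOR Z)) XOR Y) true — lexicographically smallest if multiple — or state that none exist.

Z=0, V=0, X=0, Y=1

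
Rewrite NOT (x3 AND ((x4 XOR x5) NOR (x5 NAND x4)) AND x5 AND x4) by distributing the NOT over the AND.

NOT x3 OR NOT ((x4 XOR x5) NOR (x5 NAND x4)) OR NOT x5 OR NOT x4
De Morgan's: NOT(AND of terms) = OR of negations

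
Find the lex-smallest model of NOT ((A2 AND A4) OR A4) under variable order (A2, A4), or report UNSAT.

A2=0, A4=0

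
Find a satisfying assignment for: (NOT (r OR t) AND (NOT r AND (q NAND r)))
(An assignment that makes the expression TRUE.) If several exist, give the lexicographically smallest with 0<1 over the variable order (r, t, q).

r=0, t=0, q=0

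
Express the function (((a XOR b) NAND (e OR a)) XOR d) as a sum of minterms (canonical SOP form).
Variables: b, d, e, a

Σm(0, 2, 5, 7, 8, 9, 11, 14) = (NOT b AND NOT d AND NOT e AND NOT a) OR (NOT b AND NOT d AND e AND NOT a) OR (NOT b AND d AND NOT e AND a) OR (NOT b AND d AND e AND a) OR (b AND NOT d AND NOT e AND NOT a) OR (b AND NOT d AND NOT e AND a) OR (b AND NOT d AND e AND a) OR (b AND d AND e AND NOT a)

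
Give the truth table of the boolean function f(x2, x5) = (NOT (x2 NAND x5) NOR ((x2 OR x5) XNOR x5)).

x2 | x5 | Output
----------------
0 | 0 | 0
0 | 1 | 0
1 | 0 | 1
1 | 1 | 0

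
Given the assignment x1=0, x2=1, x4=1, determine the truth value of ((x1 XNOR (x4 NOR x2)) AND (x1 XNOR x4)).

Substituting: ((0 XNOR (1 NOR 1)) AND (0 XNOR 1))
= 0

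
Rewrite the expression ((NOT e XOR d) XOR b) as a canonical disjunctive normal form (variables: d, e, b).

(NOT d AND NOT e AND NOT b) OR (NOT d AND e AND b) OR (d AND NOT e AND b) OR (d AND e AND NOT b)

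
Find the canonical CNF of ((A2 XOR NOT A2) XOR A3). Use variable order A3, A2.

(NOT A3 OR A2) AND (NOT A3 OR NOT A2)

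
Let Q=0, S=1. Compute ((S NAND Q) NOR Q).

Substituting: ((1 NAND 0) NOR 0)
= 0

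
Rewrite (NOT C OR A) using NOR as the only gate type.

(((C NOR C) NOR A) NOR ((C NOR C) NOR A))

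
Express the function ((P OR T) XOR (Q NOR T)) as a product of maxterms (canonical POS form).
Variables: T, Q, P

ΠM(1, 2) = (T OR Q OR NOT P) AND (T OR NOT Q OR P)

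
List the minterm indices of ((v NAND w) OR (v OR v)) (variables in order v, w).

Σm(0, 1, 2, 3) = (NOT v AND NOT w) OR (NOT v AND w) OR (v AND NOT w) OR (v AND w)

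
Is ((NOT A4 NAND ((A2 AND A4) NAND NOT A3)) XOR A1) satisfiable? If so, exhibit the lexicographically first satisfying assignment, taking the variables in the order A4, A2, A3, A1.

A4=0, A2=0, A3=0, A1=1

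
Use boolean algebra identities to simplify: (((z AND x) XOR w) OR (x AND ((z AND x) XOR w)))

By absorption (E OR (E AND v) = E):
= ((z AND x) XOR w)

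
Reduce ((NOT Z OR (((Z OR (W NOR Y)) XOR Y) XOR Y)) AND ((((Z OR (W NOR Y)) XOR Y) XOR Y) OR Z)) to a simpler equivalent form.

By distribution ((E OR v) AND (E OR NOT v) = E) then XOR self-cancellation ((E XOR v) XOR v = E):
= (Z OR (W NOR Y))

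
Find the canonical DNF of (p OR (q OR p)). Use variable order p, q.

(NOT p AND q) OR (p AND NOT q) OR (p AND q)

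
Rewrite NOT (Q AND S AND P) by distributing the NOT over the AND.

NOT Q OR NOT S OR NOT P
De Morgan's: NOT(AND of terms) = OR of negations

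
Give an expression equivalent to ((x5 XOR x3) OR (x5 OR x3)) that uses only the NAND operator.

((((x5 NAND (x5 NAND x3)) NAND (x3 NAND (x5 NAND x3))) NAND ((x5 NAND (x5 NAND x3)) NAND (x3 NAND (x5 NAND x3)))) NAND (((x5 NAND x5) NAND (x3 NAND x3)) NAND ((x5 NAND x5) NAND (x3 NAND x3))))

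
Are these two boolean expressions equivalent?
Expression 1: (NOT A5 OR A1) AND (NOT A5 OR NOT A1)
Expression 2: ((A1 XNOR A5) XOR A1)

Yes, they are equivalent — the two output columns agree on all 4 assignments:
A5 | A1 | Expression 1 | Expression 2
-------------------------------------
0 | 0 | 1 | 1
0 | 1 | 1 | 1
1 | 0 | 0 | 0
1 | 1 | 0 | 0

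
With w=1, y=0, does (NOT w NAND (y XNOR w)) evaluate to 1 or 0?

Substituting: (NOT 1 NAND (0 XNOR 1))
= 1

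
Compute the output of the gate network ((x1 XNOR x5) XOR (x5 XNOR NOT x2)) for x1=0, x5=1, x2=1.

Substituting: ((0 XNOR 1) XOR (1 XNOR NOT 1))
= 0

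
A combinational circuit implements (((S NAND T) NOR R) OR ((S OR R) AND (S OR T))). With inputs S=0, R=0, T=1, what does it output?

Substituting: (((0 NAND 1) NOR 0) OR ((0 OR 0) AND (0 OR 1)))
= 0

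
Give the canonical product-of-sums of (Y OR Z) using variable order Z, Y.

ΠM(0) = (Z OR Y)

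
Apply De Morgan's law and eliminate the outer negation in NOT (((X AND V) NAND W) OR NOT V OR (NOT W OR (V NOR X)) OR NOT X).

NOT ((X AND V) NAND W) AND V AND NOT (NOT W OR (V NOR X)) AND X
De Morgan's: NOT(OR of terms) = AND of negations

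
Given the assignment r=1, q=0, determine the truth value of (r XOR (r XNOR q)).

Substituting: (1 XOR (1 XNOR 0))
= 1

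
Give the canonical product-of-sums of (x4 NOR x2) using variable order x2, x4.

ΠM(1, 2, 3) = (x2 OR NOT x4) AND (NOT x2 OR x4) AND (NOT x2 OR NOT x4)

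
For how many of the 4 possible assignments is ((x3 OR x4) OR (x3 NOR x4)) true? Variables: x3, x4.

Satisfying assignments: (0,0), (0,1), (1,0), (1,1)
Count: 4 out of 4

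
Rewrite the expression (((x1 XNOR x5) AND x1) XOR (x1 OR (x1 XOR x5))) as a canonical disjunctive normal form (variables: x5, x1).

(NOT x5 AND x1) OR (x5 AND NOT x1)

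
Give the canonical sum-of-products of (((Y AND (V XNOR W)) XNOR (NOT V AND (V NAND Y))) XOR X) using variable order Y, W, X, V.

Σm(1, 2, 5, 6, 8, 9, 14, 15) = (NOT Y AND NOT W AND NOT X AND V) OR (NOT Y AND NOT W AND X AND NOT V) OR (NOT Y AND W AND NOT X AND V) OR (NOT Y AND W AND X AND NOT V) OR (Y AND NOT W AND NOT X AND NOT V) OR (Y AND NOT W AND NOT X AND V) OR (Y AND W AND X AND NOT V) OR (Y AND W AND X AND V)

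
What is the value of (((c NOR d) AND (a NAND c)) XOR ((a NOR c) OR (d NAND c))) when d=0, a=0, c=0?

Substituting: (((0 NOR 0) AND (0 NAND 0)) XOR ((0 NOR 0) OR (0 NAND 0)))
= 0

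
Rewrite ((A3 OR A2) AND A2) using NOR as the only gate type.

((((A3 NOR A2) NOR (A3 NOR A2)) NOR ((A3 NOR A2) NOR (A3 NOR A2))) NOR (A2 NOR A2))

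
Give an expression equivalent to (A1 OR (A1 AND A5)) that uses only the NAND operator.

((A1 NAND A1) NAND (((A1 NAND A5) NAND (A1 NAND A5)) NAND ((A1 NAND A5) NAND (A1 NAND A5))))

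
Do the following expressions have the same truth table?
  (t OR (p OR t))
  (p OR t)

Yes, they are equivalent — the two output columns agree on all 4 assignments:
p | t | Expression 1 | Expression 2
-----------------------------------
0 | 0 | 0 | 0
0 | 1 | 1 | 1
1 | 0 | 1 | 1
1 | 1 | 1 | 1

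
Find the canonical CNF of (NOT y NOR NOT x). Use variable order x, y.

(x OR y) AND (x OR NOT y) AND (NOT x OR y)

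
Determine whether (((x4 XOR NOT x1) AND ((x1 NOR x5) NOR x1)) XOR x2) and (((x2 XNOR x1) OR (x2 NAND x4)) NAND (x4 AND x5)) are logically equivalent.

No. Counterexample: with x4=0, x5=0, x1=0, x2=0, Expression 1 = 0 but Expression 2 = 1.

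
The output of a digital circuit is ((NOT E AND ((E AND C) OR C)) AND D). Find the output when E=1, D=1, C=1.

Substituting: ((NOT 1 AND ((1 AND 1) OR 1)) AND 1)
= 0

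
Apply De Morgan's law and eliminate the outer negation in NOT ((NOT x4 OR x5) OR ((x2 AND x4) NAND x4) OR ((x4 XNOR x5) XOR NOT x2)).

NOT (NOT x4 OR x5) AND NOT ((x2 AND x4) NAND x4) AND NOT ((x4 XNOR x5) XOR NOT x2)
De Morgan's: NOT(OR of terms) = AND of negations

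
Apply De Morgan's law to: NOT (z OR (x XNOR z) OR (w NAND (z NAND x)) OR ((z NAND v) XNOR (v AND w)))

NOT z AND NOT (x XNOR z) AND NOT (w NAND (z NAND x)) AND NOT ((z NAND v) XNOR (v AND w))
De Morgan's: NOT(OR of terms) = AND of negations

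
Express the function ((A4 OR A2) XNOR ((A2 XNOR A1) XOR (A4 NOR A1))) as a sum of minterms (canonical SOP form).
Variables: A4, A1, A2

Σm(0, 1, 2, 3, 4, 7) = (NOT A4 AND NOT A1 AND NOT A2) OR (NOT A4 AND NOT A1 AND A2) OR (NOT A4 AND A1 AND NOT A2) OR (NOT A4 AND A1 AND A2) OR (A4 AND NOT A1 AND NOT A2) OR (A4 AND A1 AND A2)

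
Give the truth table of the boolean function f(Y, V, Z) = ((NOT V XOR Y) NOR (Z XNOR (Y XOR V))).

Y | V | Z | Output
------------------
0 | 0 | 0 | 0
0 | 0 | 1 | 0
0 | 1 | 0 | 1
0 | 1 | 1 | 0
1 | 0 | 0 | 1
1 | 0 | 1 | 0
1 | 1 | 0 | 0
1 | 1 | 1 | 0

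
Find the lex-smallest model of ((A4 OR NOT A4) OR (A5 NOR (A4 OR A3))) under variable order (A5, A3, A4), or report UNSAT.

A5=0, A3=0, A4=0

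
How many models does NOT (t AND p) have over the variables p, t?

Satisfying assignments: (0,0), (0,1), (1,0)
Count: 3 out of 4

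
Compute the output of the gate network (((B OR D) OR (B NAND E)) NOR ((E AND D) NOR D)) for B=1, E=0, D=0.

Substituting: (((1 OR 0) OR (1 NAND 0)) NOR ((0 AND 0) NOR 0))
= 0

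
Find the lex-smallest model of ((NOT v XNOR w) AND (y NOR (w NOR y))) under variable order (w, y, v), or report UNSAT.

w=1, y=0, v=0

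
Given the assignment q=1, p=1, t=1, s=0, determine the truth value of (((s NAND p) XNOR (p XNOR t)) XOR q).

Substituting: (((0 NAND 1) XNOR (1 XNOR 1)) XOR 1)
= 0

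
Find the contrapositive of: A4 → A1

Contrapositive: NOT A1 → NOT A4
Note: A statement and its contrapositive are logically equivalent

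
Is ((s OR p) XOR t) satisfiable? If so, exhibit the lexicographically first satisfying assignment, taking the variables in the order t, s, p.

t=0, s=0, p=1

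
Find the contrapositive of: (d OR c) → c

Contrapositive: NOT c → NOT (d OR c)
Note: A statement and its contrapositive are logically equivalent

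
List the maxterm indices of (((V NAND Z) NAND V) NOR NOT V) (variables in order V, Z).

ΠM(0, 1, 3) = (V OR Z) AND (V OR NOT Z) AND (NOT V OR NOT Z)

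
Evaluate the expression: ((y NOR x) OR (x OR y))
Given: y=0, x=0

Substituting: ((0 NOR 0) OR (0 OR 0))
= 1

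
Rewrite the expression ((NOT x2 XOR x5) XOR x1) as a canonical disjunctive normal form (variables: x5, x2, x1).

(NOT x5 AND NOT x2 AND NOT x1) OR (NOT x5 AND x2 AND x1) OR (x5 AND NOT x2 AND x1) OR (x5 AND x2 AND NOT x1)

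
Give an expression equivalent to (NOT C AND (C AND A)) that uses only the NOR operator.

(((C NOR C) NOR (C NOR C)) NOR (((C NOR C) NOR (A NOR A)) NOR ((C NOR C) NOR (A NOR A))))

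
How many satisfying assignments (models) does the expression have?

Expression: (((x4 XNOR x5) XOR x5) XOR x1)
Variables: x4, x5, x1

Satisfying assignments: (0,0,0), (0,1,0), (1,0,1), (1,1,1)
Count: 4 out of 8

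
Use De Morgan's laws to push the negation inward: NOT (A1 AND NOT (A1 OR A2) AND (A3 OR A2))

NOT A1 OR (A1 OR A2) OR NOT (A3 OR A2)
De Morgan's: NOT(AND of terms) = OR of negations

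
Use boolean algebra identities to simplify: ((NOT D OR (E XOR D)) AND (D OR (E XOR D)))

By distribution ((E OR v) AND (E OR NOT v) = E):
= (E XOR D)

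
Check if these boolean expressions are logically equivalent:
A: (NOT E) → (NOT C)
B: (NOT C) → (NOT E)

No, Converse is not equivalent to original (counterexample: C=0, E=1)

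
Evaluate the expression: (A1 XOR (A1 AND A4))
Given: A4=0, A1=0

Substituting: (0 XOR (0 AND 0))
= 0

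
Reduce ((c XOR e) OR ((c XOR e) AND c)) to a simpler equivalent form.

By absorption (E OR (E AND v) = E):
= (c XOR e)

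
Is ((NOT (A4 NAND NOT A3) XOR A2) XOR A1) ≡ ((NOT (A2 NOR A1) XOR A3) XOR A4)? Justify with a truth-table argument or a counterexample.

No. Counterexample: with A3=0, A2=1, A1=1, A4=0, Expression 1 = 0 but Expression 2 = 1.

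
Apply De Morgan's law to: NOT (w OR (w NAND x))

NOT w AND NOT (w NAND x)
De Morgan's: NOT(OR of terms) = AND of negations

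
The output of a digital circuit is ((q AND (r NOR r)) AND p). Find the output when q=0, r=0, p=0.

Substituting: ((0 AND (0 NOR 0)) AND 0)
= 0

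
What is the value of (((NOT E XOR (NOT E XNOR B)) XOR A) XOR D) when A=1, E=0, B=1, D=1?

Substituting: (((NOT 0 XOR (NOT 0 XNOR 1)) XOR 1) XOR 1)
= 0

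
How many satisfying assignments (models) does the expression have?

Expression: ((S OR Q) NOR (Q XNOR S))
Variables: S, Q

No assignment satisfies the expression.
Count: 0 out of 4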